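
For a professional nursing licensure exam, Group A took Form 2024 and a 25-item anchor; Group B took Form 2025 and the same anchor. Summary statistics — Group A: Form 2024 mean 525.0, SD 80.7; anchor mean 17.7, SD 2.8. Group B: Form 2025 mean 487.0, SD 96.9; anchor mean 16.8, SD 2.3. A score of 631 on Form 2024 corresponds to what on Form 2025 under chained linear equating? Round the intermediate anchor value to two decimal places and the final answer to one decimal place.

Form 2024 → anchor (Group A): v = (2.8/80.7)(631 − 525.0) + 17.7 = 21.38
anchor → Form 2025 (Group B): y = (96.9/2.3)(21.38 − 16.8) + 487.0 = 680.0

680.0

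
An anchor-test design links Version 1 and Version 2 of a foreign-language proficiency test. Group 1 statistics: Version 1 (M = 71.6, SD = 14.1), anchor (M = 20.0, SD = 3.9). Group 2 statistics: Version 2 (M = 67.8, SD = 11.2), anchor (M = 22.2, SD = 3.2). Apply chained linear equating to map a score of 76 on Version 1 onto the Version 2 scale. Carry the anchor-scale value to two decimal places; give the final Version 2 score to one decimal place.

64.4

Version 1 → anchor (Group 1): v = (3.9/14.1)(76 − 71.6) + 20.0 = 21.22
anchor → Version 2 (Group 2): y = (11.2/3.2)(21.22 − 22.2) + 67.8 = 64.4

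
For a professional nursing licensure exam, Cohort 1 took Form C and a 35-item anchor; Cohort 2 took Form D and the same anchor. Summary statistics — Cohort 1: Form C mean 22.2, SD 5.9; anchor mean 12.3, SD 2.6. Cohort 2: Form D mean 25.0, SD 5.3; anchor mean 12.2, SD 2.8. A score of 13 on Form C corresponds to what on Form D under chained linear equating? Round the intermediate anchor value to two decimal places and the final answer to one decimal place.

17.5

Form C → anchor (Cohort 1): v = (2.6/5.9)(13 − 22.2) + 12.3 = 8.25
anchor → Form D (Cohort 2): y = (5.3/2.8)(8.25 − 12.2) + 25.0 = 17.5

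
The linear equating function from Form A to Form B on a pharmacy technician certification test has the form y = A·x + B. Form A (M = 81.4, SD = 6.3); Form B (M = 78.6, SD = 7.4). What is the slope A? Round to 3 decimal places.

1.175

A = SD_Y / SD_X = 7.4 / 6.3 = 1.175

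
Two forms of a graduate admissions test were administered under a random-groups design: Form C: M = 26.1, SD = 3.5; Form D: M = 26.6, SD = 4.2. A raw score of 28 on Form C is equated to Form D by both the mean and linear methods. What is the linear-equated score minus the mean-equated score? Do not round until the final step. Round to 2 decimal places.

Mean-equated: 28 + (26.6 − 26.1) = 28.50
Linear-equated: (4.2/3.5)(28 − 26.1) + 26.6 = 28.880
Difference = 28.880 − 28.50 = 0.38

0.38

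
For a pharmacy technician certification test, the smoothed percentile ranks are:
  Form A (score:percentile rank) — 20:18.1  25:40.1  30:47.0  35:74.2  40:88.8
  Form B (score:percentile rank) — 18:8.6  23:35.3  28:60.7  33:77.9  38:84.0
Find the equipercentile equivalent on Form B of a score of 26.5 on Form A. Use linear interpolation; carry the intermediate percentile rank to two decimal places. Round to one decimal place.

PR of 26.5 on Form A: 40.1 + (26.5 − 25)/(30 − 25) × (47.0 − 40.1) = 42.17
On Form B, PR 42.17 falls between score 23 (PR 35.3) and 28 (PR 60.7).
Interpolate: 23 + (42.17 − 35.3)/(60.7 − 35.3) × (28 − 23) = 24.4

24.4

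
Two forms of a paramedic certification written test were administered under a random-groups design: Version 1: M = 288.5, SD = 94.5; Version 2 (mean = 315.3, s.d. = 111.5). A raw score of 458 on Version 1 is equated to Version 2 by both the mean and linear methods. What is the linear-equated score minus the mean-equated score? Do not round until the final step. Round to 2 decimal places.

30.49

Mean-equated: 458 + (315.3 − 288.5) = 484.80
Linear-equated: (111.5/94.5)(458 − 288.5) + 315.3 = 515.292
Difference = 515.292 − 484.80 = 30.49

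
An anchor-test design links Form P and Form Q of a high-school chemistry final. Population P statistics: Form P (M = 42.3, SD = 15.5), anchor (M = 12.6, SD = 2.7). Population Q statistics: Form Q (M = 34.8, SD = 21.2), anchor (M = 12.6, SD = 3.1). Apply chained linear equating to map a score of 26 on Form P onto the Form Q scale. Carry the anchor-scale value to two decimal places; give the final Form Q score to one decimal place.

15.4

Form P → anchor (Population P): v = (2.7/15.5)(26 − 42.3) + 12.6 = 9.76
anchor → Form Q (Population Q): y = (21.2/3.1)(9.76 − 12.6) + 34.8 = 15.4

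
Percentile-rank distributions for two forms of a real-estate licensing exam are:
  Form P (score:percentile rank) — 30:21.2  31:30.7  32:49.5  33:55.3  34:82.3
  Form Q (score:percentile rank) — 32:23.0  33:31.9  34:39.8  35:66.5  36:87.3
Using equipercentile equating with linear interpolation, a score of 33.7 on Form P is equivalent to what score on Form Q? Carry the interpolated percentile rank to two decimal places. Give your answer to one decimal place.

PR of 33.7 on Form P: 55.3 + (33.7 − 33)/(34 − 33) × (82.3 − 55.3) = 74.20
On Form Q, PR 74.20 falls between score 35 (PR 66.5) and 36 (PR 87.3).
Interpolate: 35 + (74.20 − 66.5)/(87.3 − 66.5) × (36 − 35) = 35.4

35.4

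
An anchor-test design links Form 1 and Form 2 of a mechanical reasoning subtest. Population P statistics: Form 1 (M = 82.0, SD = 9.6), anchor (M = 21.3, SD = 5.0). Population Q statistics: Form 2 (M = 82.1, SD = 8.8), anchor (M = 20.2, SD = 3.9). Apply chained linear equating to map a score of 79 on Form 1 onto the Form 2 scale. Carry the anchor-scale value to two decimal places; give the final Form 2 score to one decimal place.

81.1

Form 1 → anchor (Population P): v = (5.0/9.6)(79 − 82.0) + 21.3 = 19.74
anchor → Form 2 (Population Q): y = (8.8/3.9)(19.74 − 20.2) + 82.1 = 81.1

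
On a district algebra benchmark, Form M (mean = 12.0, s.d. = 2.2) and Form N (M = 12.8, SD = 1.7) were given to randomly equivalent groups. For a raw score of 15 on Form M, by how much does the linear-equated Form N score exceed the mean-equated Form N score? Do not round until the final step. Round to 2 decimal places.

-0.68

Mean-equated: 15 + (12.8 − 12.0) = 15.80
Linear-equated: (1.7/2.2)(15 − 12.0) + 12.8 = 15.118
Difference = 15.118 − 15.80 = -0.68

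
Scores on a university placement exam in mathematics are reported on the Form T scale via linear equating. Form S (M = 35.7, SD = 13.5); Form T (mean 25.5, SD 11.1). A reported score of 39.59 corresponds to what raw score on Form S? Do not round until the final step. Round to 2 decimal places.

Invert y = (SD_Y/SD_X)(x − M_X) + M_Y:
x = (SD_X/SD_Y)(y − M_Y) + M_X = (13.5/11.1)(39.59 − 25.5) + 35.7
x = 1.216216 × 14.090 + 35.7 = 52.84

52.84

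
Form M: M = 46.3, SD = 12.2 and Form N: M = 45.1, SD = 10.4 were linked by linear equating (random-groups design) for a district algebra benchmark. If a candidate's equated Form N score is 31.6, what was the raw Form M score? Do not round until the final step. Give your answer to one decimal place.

Invert y = (SD_Y/SD_X)(x − M_X) + M_Y:
x = (SD_X/SD_Y)(y − M_Y) + M_X = (12.2/10.4)(31.6 − 45.1) + 46.3
x = 1.173077 × -13.500 + 46.3 = 30.5

30.5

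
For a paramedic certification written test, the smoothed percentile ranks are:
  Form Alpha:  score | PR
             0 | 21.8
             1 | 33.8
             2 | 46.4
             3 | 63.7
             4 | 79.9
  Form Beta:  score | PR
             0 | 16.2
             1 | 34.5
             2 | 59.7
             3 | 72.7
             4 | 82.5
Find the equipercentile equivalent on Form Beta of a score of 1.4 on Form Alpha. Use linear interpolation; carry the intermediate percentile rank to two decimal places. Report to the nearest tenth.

1.2

PR of 1.4 on Form Alpha: 33.8 + (1.4 − 1)/(2 − 1) × (46.4 − 33.8) = 38.84
On Form Beta, PR 38.84 falls between score 1 (PR 34.5) and 2 (PR 59.7).
Interpolate: 1 + (38.84 − 34.5)/(59.7 − 34.5) × (2 − 1) = 1.2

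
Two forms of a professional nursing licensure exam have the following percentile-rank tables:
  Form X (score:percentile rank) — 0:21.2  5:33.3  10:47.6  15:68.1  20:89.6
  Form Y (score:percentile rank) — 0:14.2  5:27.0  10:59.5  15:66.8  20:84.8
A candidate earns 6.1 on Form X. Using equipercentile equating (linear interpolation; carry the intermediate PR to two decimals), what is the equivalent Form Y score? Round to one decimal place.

PR of 6.1 on Form X: 33.3 + (6.1 − 5)/(10 − 5) × (47.6 − 33.3) = 36.45
On Form Y, PR 36.45 falls between score 5 (PR 27.0) and 10 (PR 59.5).
Interpolate: 5 + (36.45 − 27.0)/(59.5 − 27.0) × (10 − 5) = 6.5

6.5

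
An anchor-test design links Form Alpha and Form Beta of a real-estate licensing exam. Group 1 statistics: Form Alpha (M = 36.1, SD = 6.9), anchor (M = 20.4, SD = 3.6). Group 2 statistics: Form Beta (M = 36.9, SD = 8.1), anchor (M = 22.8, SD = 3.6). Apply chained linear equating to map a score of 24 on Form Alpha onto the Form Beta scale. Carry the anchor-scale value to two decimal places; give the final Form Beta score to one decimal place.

17.3

Form Alpha → anchor (Group 1): v = (3.6/6.9)(24 − 36.1) + 20.4 = 14.09
anchor → Form Beta (Group 2): y = (8.1/3.6)(14.09 − 22.8) + 36.9 = 17.3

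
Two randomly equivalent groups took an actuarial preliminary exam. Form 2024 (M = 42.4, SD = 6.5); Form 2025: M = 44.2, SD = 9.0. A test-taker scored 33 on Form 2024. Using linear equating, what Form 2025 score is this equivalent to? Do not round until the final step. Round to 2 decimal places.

Linear equating: y = (SD_Y/SD_X)(x − M_X) + M_Y
y = (9.0/6.5)(33 − 42.4) + 44.2
y = 1.384615 × -9.4 + 44.2 = -13.0154 + 44.2 = 31.18

31.18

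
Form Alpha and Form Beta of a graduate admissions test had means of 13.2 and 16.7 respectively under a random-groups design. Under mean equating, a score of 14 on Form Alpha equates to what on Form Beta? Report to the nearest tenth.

17.5

Mean equating: y = x + (M_Y − M_X) = 14 + (16.7 − 13.2) = 17.5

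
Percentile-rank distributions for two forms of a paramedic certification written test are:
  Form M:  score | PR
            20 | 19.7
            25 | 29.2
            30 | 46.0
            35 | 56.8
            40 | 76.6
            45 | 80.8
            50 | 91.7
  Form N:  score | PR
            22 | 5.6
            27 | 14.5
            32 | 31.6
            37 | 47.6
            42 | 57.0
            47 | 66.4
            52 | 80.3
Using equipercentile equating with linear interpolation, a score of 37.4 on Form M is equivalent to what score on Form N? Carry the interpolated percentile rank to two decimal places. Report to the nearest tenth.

PR of 37.4 on Form M: 56.8 + (37.4 − 35)/(40 − 35) × (76.6 − 56.8) = 66.30
On Form N, PR 66.30 falls between score 42 (PR 57.0) and 47 (PR 66.4).
Interpolate: 42 + (66.30 − 57.0)/(66.4 − 57.0) × (47 − 42) = 46.9

46.9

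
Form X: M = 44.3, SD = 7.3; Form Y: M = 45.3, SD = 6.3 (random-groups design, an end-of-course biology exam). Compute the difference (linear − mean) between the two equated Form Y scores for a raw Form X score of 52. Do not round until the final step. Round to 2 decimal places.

Mean-equated: 52 + (45.3 − 44.3) = 53.00
Linear-equated: (6.3/7.3)(52 − 44.3) + 45.3 = 51.945
Difference = 51.945 − 53.00 = -1.05

-1.05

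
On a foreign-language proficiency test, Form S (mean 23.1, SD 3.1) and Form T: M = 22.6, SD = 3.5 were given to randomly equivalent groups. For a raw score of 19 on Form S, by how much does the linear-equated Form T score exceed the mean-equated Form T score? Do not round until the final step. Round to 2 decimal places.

Mean-equated: 19 + (22.6 − 23.1) = 18.50
Linear-equated: (3.5/3.1)(19 − 23.1) + 22.6 = 17.971
Difference = 17.971 − 18.50 = -0.53

-0.53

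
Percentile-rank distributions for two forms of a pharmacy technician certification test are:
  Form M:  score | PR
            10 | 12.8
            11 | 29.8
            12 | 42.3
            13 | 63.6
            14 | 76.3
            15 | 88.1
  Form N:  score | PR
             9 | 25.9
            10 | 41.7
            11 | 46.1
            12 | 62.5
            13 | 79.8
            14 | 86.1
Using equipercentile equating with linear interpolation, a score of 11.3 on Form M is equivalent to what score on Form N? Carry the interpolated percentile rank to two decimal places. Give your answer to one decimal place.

PR of 11.3 on Form M: 29.8 + (11.3 − 11)/(12 − 11) × (42.3 − 29.8) = 33.55
On Form N, PR 33.55 falls between score 9 (PR 25.9) and 10 (PR 41.7).
Interpolate: 9 + (33.55 − 25.9)/(41.7 − 25.9) × (10 − 9) = 9.5

9.5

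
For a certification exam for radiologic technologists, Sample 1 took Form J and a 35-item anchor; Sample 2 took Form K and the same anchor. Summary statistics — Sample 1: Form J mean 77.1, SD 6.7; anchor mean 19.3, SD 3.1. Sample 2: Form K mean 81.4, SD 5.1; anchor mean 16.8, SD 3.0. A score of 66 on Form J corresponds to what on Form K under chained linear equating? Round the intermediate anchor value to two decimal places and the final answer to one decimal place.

76.9

Form J → anchor (Sample 1): v = (3.1/6.7)(66 − 77.1) + 19.3 = 14.16
anchor → Form K (Sample 2): y = (5.1/3.0)(14.16 − 16.8) + 81.4 = 76.9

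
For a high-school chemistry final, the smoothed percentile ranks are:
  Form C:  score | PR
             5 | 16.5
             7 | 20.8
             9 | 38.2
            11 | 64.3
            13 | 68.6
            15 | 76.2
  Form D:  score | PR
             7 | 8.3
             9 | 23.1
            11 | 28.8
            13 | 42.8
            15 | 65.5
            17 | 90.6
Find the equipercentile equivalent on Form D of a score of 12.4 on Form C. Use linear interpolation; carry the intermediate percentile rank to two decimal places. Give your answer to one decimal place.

15.1

PR of 12.4 on Form C: 64.3 + (12.4 − 11)/(13 − 11) × (68.6 − 64.3) = 67.31
On Form D, PR 67.31 falls between score 15 (PR 65.5) and 17 (PR 90.6).
Interpolate: 15 + (67.31 − 65.5)/(90.6 − 65.5) × (17 − 15) = 15.1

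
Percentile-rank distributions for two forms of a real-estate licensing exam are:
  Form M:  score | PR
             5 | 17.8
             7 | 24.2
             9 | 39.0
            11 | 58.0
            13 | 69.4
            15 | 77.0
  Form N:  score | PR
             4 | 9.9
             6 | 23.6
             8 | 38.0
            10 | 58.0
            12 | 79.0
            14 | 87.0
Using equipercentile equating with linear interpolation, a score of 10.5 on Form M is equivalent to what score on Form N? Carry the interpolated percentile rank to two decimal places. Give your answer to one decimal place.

PR of 10.5 on Form M: 39.0 + (10.5 − 9)/(11 − 9) × (58.0 − 39.0) = 53.25
On Form N, PR 53.25 falls between score 8 (PR 38.0) and 10 (PR 58.0).
Interpolate: 8 + (53.25 − 38.0)/(58.0 − 38.0) × (10 − 8) = 9.5

9.5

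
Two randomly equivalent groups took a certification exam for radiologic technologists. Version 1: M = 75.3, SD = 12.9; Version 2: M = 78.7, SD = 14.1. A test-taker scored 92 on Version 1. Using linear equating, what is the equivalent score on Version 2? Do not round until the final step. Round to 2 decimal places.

Linear equating: y = (SD_Y/SD_X)(x − M_X) + M_Y
y = (14.1/12.9)(92 − 75.3) + 78.7
y = 1.093023 × 16.7 + 78.7 = 18.2535 + 78.7 = 96.95

96.95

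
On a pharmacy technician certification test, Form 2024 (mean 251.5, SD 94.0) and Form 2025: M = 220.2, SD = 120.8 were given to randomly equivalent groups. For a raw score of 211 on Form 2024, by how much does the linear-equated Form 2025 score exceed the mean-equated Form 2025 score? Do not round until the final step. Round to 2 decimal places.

Mean-equated: 211 + (220.2 − 251.5) = 179.70
Linear-equated: (120.8/94.0)(211 − 251.5) + 220.2 = 168.153
Difference = 168.153 − 179.70 = -11.55

-11.55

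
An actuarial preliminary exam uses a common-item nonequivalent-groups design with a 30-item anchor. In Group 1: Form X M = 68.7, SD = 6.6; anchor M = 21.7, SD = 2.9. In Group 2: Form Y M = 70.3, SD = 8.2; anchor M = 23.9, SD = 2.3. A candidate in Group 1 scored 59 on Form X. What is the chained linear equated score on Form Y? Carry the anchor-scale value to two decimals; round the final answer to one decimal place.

47.3

Form X → anchor (Group 1): v = (2.9/6.6)(59 − 68.7) + 21.7 = 17.44
anchor → Form Y (Group 2): y = (8.2/2.3)(17.44 − 23.9) + 70.3 = 47.3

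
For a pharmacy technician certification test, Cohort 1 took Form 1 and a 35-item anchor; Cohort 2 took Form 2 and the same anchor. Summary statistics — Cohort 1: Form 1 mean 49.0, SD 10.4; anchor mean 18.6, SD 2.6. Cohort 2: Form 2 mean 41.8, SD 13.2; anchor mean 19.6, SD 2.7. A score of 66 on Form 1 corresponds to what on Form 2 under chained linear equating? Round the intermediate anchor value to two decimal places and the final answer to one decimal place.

57.7

Form 1 → anchor (Cohort 1): v = (2.6/10.4)(66 − 49.0) + 18.6 = 22.85
anchor → Form 2 (Cohort 2): y = (13.2/2.7)(22.85 − 19.6) + 41.8 = 57.7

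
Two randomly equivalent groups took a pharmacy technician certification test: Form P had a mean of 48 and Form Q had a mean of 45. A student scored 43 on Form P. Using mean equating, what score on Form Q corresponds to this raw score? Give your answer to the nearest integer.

40

Mean equating: y = x + (M_Y − M_X) = 43 + (45 − 48) = 40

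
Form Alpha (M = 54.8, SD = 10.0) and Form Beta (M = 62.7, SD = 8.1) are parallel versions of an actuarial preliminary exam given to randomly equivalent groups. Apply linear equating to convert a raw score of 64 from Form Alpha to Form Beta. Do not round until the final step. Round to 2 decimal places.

70.15

Linear equating: y = (SD_Y/SD_X)(x − M_X) + M_Y
y = (8.1/10.0)(64 − 54.8) + 62.7
y = 0.810000 × 9.2 + 62.7 = 7.4520 + 62.7 = 70.15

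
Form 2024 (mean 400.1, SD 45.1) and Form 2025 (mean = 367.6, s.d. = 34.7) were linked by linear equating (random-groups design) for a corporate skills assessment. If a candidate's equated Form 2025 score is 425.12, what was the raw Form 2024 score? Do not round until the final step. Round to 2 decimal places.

Invert y = (SD_Y/SD_X)(x − M_X) + M_Y:
x = (SD_X/SD_Y)(y − M_Y) + M_X = (45.1/34.7)(425.12 − 367.6) + 400.1
x = 1.299712 × 57.520 + 400.1 = 474.86

474.86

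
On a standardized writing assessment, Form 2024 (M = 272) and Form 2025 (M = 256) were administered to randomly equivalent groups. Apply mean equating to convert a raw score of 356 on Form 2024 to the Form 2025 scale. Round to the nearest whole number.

340

Mean equating: y = x + (M_Y − M_X) = 356 + (256 − 272) = 340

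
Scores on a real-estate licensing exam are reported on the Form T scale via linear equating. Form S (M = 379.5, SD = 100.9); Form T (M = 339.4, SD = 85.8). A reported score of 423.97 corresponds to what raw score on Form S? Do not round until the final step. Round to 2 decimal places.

Invert y = (SD_Y/SD_X)(x − M_X) + M_Y:
x = (SD_X/SD_Y)(y − M_Y) + M_X = (100.9/85.8)(423.97 − 339.4) + 379.5
x = 1.175991 × 84.570 + 379.5 = 478.95

478.95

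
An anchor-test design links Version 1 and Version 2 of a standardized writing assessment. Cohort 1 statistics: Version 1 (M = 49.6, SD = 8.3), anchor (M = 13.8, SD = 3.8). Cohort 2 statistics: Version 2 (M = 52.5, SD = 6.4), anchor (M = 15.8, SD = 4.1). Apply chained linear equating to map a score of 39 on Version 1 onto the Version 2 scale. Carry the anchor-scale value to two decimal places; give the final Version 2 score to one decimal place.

41.8

Version 1 → anchor (Cohort 1): v = (3.8/8.3)(39 − 49.6) + 13.8 = 8.95
anchor → Version 2 (Cohort 2): y = (6.4/4.1)(8.95 − 15.8) + 52.5 = 41.8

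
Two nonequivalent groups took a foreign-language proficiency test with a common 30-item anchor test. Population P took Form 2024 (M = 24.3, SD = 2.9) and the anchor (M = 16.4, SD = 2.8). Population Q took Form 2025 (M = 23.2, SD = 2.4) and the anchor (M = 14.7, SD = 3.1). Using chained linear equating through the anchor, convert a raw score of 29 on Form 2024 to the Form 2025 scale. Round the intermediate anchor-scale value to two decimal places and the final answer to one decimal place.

28.0

Form 2024 → anchor (Population P): v = (2.8/2.9)(29 − 24.3) + 16.4 = 20.94
anchor → Form 2025 (Population Q): y = (2.4/3.1)(20.94 − 14.7) + 23.2 = 28.0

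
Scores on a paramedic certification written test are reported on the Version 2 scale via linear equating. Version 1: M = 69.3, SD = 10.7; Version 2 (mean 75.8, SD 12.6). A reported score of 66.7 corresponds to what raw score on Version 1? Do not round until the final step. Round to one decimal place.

Invert y = (SD_Y/SD_X)(x − M_X) + M_Y:
x = (SD_X/SD_Y)(y − M_Y) + M_X = (10.7/12.6)(66.7 − 75.8) + 69.3
x = 0.849206 × -9.100 + 69.3 = 61.6

61.6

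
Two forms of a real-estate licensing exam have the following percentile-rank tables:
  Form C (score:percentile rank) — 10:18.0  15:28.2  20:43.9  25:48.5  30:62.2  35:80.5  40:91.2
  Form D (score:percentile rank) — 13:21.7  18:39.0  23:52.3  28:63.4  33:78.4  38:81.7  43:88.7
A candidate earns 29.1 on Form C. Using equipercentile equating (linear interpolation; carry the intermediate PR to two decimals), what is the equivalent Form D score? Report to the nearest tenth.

26.3

PR of 29.1 on Form C: 48.5 + (29.1 − 25)/(30 − 25) × (62.2 − 48.5) = 59.73
On Form D, PR 59.73 falls between score 23 (PR 52.3) and 28 (PR 63.4).
Interpolate: 23 + (59.73 − 52.3)/(63.4 − 52.3) × (28 − 23) = 26.3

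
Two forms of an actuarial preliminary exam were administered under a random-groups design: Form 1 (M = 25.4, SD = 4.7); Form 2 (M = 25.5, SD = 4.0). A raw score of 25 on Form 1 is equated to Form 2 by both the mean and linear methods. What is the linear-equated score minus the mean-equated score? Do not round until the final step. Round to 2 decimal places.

0.06

Mean-equated: 25 + (25.5 − 25.4) = 25.10
Linear-equated: (4.0/4.7)(25 − 25.4) + 25.5 = 25.160
Difference = 25.160 − 25.10 = 0.06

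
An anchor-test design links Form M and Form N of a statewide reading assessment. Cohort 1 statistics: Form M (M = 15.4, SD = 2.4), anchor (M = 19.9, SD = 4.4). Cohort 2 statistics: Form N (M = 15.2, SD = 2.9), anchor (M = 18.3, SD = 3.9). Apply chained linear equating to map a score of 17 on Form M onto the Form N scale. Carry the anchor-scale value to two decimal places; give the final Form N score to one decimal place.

Form M → anchor (Cohort 1): v = (4.4/2.4)(17 − 15.4) + 19.9 = 22.83
anchor → Form N (Cohort 2): y = (2.9/3.9)(22.83 − 18.3) + 15.2 = 18.6

18.6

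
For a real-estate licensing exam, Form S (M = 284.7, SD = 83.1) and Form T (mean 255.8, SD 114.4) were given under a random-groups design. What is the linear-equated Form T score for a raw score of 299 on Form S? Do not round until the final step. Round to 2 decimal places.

Linear equating: y = (SD_Y/SD_X)(x − M_X) + M_Y
y = (114.4/83.1)(299 − 284.7) + 255.8
y = 1.376655 × 14.3 + 255.8 = 19.6862 + 255.8 = 275.49

275.49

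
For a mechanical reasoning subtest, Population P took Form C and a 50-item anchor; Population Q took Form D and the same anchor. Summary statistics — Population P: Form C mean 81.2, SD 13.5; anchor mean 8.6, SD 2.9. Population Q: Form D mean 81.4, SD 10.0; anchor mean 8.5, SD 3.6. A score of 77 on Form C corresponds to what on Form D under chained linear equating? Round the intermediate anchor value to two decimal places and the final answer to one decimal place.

79.2

Form C → anchor (Population P): v = (2.9/13.5)(77 − 81.2) + 8.6 = 7.70
anchor → Form D (Population Q): y = (10.0/3.6)(7.70 − 8.5) + 81.4 = 79.2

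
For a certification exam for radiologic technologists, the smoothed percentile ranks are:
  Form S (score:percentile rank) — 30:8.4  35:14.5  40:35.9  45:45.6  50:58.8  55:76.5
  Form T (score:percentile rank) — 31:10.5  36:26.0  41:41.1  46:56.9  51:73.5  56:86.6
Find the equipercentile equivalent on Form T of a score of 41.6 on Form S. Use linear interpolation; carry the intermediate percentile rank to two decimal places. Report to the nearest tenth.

40.3

PR of 41.6 on Form S: 35.9 + (41.6 − 40)/(45 − 40) × (45.6 − 35.9) = 39.00
On Form T, PR 39.00 falls between score 36 (PR 26.0) and 41 (PR 41.1).
Interpolate: 36 + (39.00 − 26.0)/(41.1 − 26.0) × (41 − 36) = 40.3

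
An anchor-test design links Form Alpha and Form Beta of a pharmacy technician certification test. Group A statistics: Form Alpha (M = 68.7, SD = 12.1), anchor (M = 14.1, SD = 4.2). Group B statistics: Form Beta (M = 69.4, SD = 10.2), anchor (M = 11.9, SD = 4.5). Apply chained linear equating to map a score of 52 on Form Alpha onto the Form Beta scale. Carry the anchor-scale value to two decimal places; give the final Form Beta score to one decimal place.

61.2

Form Alpha → anchor (Group A): v = (4.2/12.1)(52 − 68.7) + 14.1 = 8.30
anchor → Form Beta (Group B): y = (10.2/4.5)(8.30 − 11.9) + 69.4 = 61.2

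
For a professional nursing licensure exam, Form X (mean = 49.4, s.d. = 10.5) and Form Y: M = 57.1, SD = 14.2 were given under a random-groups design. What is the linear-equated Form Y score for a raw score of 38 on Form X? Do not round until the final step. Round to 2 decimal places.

41.68

Linear equating: y = (SD_Y/SD_X)(x − M_X) + M_Y
y = (14.2/10.5)(38 − 49.4) + 57.1
y = 1.352381 × -11.4 + 57.1 = -15.4171 + 57.1 = 41.68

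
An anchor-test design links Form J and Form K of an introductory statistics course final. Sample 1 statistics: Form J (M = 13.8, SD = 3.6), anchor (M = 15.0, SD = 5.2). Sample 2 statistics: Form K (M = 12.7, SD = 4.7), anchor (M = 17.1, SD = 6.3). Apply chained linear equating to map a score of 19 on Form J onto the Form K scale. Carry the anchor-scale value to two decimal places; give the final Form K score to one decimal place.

16.7

Form J → anchor (Sample 1): v = (5.2/3.6)(19 − 13.8) + 15.0 = 22.51
anchor → Form K (Sample 2): y = (4.7/6.3)(22.51 − 17.1) + 12.7 = 16.7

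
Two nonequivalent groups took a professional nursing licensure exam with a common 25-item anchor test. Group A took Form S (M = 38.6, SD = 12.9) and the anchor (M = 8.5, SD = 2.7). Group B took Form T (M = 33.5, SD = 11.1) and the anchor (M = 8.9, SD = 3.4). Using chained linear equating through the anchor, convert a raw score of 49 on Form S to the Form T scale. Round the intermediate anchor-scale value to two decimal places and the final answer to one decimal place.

39.3

Form S → anchor (Group A): v = (2.7/12.9)(49 − 38.6) + 8.5 = 10.68
anchor → Form T (Group B): y = (11.1/3.4)(10.68 − 8.9) + 33.5 = 39.3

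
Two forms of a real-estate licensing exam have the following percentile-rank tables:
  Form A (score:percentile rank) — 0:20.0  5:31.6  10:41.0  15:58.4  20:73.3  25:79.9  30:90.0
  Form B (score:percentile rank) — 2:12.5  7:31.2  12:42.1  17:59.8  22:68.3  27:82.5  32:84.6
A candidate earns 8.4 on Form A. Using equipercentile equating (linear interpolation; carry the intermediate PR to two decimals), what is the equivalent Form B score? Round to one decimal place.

10.1

PR of 8.4 on Form A: 31.6 + (8.4 − 5)/(10 − 5) × (41.0 − 31.6) = 37.99
On Form B, PR 37.99 falls between score 7 (PR 31.2) and 12 (PR 42.1).
Interpolate: 7 + (37.99 − 31.2)/(42.1 − 31.2) × (12 − 7) = 10.1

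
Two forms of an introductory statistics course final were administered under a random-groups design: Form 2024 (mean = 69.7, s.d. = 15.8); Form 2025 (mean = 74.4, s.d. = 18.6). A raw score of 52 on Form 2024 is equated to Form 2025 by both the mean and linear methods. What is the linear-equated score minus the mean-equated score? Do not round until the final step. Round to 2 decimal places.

Mean-equated: 52 + (74.4 − 69.7) = 56.70
Linear-equated: (18.6/15.8)(52 − 69.7) + 74.4 = 53.563
Difference = 53.563 − 56.70 = -3.14

-3.14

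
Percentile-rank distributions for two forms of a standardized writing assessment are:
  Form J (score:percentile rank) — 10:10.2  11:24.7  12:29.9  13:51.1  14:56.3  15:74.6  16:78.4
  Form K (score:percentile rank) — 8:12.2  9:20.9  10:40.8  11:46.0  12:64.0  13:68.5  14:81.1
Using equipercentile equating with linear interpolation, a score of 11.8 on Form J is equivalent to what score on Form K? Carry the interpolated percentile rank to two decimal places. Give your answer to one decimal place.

PR of 11.8 on Form J: 24.7 + (11.8 − 11)/(12 − 11) × (29.9 − 24.7) = 28.86
On Form K, PR 28.86 falls between score 9 (PR 20.9) and 10 (PR 40.8).
Interpolate: 9 + (28.86 − 20.9)/(40.8 − 20.9) × (10 − 9) = 9.4

9.4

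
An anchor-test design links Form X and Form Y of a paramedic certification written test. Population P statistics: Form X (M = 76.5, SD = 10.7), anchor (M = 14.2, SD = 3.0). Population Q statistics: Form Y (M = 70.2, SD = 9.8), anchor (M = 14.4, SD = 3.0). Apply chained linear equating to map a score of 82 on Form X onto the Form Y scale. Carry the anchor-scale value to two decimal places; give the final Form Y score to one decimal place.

Form X → anchor (Population P): v = (3.0/10.7)(82 − 76.5) + 14.2 = 15.74
anchor → Form Y (Population Q): y = (9.8/3.0)(15.74 − 14.4) + 70.2 = 74.6

74.6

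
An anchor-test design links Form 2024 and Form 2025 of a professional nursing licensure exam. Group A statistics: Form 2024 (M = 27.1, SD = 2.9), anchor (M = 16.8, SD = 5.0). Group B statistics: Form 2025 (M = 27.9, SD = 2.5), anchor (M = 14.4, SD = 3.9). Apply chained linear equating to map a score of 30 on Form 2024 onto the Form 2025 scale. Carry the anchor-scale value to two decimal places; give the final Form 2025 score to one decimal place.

32.6

Form 2024 → anchor (Group A): v = (5.0/2.9)(30 − 27.1) + 16.8 = 21.80
anchor → Form 2025 (Group B): y = (2.5/3.9)(21.80 − 14.4) + 27.9 = 32.6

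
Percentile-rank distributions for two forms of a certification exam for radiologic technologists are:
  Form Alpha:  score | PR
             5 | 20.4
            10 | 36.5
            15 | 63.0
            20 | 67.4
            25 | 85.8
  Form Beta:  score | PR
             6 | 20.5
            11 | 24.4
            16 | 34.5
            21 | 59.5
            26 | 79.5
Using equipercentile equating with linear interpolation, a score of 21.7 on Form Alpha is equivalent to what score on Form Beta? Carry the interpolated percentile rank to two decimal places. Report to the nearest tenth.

24.5

PR of 21.7 on Form Alpha: 67.4 + (21.7 − 20)/(25 − 20) × (85.8 − 67.4) = 73.66
On Form Beta, PR 73.66 falls between score 21 (PR 59.5) and 26 (PR 79.5).
Interpolate: 21 + (73.66 − 59.5)/(79.5 − 59.5) × (26 − 21) = 24.5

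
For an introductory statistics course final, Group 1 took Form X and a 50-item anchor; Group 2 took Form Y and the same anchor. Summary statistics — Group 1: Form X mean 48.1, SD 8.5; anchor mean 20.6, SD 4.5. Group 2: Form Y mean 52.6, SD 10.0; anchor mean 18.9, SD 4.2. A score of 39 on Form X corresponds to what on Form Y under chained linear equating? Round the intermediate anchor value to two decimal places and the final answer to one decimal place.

Form X → anchor (Group 1): v = (4.5/8.5)(39 − 48.1) + 20.6 = 15.78
anchor → Form Y (Group 2): y = (10.0/4.2)(15.78 − 18.9) + 52.6 = 45.2

45.2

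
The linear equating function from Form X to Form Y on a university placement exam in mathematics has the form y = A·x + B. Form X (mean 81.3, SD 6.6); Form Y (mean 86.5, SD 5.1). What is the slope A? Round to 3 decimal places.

A = SD_Y / SD_X = 5.1 / 6.6 = 0.773

0.773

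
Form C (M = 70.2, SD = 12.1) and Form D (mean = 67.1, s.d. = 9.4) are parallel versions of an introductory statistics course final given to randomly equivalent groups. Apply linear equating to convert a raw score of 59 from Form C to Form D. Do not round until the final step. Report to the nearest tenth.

58.4

Linear equating: y = (SD_Y/SD_X)(x − M_X) + M_Y
y = (9.4/12.1)(59 − 70.2) + 67.1
y = 0.776860 × -11.2 + 67.1 = -8.7008 + 67.1 = 58.4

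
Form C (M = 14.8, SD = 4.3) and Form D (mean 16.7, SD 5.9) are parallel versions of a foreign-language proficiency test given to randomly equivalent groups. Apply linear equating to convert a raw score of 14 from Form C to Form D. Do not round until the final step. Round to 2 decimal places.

15.60

Linear equating: y = (SD_Y/SD_X)(x − M_X) + M_Y
y = (5.9/4.3)(14 − 14.8) + 16.7
y = 1.372093 × -0.8 + 16.7 = -1.0977 + 16.7 = 15.60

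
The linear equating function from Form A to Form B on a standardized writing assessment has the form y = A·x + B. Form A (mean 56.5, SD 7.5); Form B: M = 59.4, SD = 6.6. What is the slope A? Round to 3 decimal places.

0.880

A = SD_Y / SD_X = 6.6 / 7.5 = 0.880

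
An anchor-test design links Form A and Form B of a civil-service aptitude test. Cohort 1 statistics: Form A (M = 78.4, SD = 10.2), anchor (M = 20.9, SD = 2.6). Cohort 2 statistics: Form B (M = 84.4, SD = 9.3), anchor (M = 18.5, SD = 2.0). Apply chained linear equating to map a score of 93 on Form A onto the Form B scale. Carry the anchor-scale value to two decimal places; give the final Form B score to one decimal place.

112.9

Form A → anchor (Cohort 1): v = (2.6/10.2)(93 − 78.4) + 20.9 = 24.62
anchor → Form B (Cohort 2): y = (9.3/2.0)(24.62 − 18.5) + 84.4 = 112.9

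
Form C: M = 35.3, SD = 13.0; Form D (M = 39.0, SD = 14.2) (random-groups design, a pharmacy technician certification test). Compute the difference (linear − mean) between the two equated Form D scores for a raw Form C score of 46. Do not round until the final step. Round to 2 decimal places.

0.99

Mean-equated: 46 + (39.0 − 35.3) = 49.70
Linear-equated: (14.2/13.0)(46 − 35.3) + 39.0 = 50.688
Difference = 50.688 − 49.70 = 0.99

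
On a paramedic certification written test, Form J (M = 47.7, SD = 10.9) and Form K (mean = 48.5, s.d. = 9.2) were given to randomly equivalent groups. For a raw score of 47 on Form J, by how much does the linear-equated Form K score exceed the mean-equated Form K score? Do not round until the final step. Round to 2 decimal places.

0.11

Mean-equated: 47 + (48.5 − 47.7) = 47.80
Linear-equated: (9.2/10.9)(47 − 47.7) + 48.5 = 47.909
Difference = 47.909 − 47.80 = 0.11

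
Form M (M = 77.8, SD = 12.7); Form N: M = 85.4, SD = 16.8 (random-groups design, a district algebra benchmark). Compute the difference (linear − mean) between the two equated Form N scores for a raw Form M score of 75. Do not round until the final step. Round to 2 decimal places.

-0.90

Mean-equated: 75 + (85.4 − 77.8) = 82.60
Linear-equated: (16.8/12.7)(75 − 77.8) + 85.4 = 81.696
Difference = 81.696 − 82.60 = -0.90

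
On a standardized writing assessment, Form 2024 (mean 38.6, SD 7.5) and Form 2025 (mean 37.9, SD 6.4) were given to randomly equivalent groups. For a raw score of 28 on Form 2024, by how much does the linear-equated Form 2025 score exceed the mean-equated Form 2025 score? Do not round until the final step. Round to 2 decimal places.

Mean-equated: 28 + (37.9 − 38.6) = 27.30
Linear-equated: (6.4/7.5)(28 − 38.6) + 37.9 = 28.855
Difference = 28.855 − 27.30 = 1.55

1.55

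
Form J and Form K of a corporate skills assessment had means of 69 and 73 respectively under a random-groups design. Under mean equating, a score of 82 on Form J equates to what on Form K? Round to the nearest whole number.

86

Mean equating: y = x + (M_Y − M_X) = 82 + (73 − 69) = 86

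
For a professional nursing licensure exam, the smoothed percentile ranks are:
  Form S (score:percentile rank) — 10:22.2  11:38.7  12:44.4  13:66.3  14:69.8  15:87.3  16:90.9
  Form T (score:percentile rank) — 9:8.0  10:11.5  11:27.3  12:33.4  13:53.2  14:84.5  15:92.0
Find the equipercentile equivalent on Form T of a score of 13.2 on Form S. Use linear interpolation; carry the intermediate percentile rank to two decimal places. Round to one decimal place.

PR of 13.2 on Form S: 66.3 + (13.2 − 13)/(14 − 13) × (69.8 − 66.3) = 67.00
On Form T, PR 67.00 falls between score 13 (PR 53.2) and 14 (PR 84.5).
Interpolate: 13 + (67.00 − 53.2)/(84.5 − 53.2) × (14 − 13) = 13.4

13.4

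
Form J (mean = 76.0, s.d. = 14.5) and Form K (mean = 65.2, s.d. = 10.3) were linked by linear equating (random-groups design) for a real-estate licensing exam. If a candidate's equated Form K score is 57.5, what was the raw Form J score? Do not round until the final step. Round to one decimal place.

65.2

Invert y = (SD_Y/SD_X)(x − M_X) + M_Y:
x = (SD_X/SD_Y)(y − M_Y) + M_X = (14.5/10.3)(57.5 − 65.2) + 76.0
x = 1.407767 × -7.700 + 76.0 = 65.2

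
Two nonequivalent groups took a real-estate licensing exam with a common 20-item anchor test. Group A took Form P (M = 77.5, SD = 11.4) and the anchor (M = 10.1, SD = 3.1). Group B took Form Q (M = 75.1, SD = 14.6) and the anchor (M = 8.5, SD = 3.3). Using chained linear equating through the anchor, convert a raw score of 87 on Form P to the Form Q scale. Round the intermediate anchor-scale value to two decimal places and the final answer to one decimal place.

93.6

Form P → anchor (Group A): v = (3.1/11.4)(87 − 77.5) + 10.1 = 12.68
anchor → Form Q (Group B): y = (14.6/3.3)(12.68 − 8.5) + 75.1 = 93.6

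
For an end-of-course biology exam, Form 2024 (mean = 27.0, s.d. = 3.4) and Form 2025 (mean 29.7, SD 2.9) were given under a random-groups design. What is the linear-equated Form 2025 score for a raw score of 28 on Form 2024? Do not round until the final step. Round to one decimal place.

30.6

Linear equating: y = (SD_Y/SD_X)(x − M_X) + M_Y
y = (2.9/3.4)(28 − 27.0) + 29.7
y = 0.852941 × 1.0 + 29.7 = 0.8529 + 29.7 = 30.6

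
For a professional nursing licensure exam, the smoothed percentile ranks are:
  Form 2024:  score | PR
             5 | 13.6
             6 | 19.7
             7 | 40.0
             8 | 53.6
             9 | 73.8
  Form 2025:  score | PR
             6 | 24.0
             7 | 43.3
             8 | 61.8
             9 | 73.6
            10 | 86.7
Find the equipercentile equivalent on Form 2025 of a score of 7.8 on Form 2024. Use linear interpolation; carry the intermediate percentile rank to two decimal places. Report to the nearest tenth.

PR of 7.8 on Form 2024: 40.0 + (7.8 − 7)/(8 − 7) × (53.6 − 40.0) = 50.88
On Form 2025, PR 50.88 falls between score 7 (PR 43.3) and 8 (PR 61.8).
Interpolate: 7 + (50.88 − 43.3)/(61.8 − 43.3) × (8 − 7) = 7.4

7.4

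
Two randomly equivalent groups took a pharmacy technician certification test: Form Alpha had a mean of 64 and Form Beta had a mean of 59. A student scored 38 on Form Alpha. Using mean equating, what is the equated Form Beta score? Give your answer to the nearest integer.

33

Mean equating: y = x + (M_Y − M_X) = 38 + (59 − 64) = 33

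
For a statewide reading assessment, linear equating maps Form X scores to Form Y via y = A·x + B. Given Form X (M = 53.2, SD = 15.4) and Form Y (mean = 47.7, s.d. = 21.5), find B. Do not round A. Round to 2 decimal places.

-26.57

A = SD_Y / SD_X = 21.5 / 15.4 = 1.396104
B = M_Y − A·M_X = 47.7 − 1.396104 × 53.2 = -26.57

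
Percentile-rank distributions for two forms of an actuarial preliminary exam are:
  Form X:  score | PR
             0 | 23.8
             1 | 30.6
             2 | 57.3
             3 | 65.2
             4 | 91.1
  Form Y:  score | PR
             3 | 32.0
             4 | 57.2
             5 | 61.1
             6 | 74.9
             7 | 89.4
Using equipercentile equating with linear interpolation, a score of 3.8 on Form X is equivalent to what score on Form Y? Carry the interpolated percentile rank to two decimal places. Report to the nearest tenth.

6.8

PR of 3.8 on Form X: 65.2 + (3.8 − 3)/(4 − 3) × (91.1 − 65.2) = 85.92
On Form Y, PR 85.92 falls between score 6 (PR 74.9) and 7 (PR 89.4).
Interpolate: 6 + (85.92 − 74.9)/(89.4 − 74.9) × (7 − 6) = 6.8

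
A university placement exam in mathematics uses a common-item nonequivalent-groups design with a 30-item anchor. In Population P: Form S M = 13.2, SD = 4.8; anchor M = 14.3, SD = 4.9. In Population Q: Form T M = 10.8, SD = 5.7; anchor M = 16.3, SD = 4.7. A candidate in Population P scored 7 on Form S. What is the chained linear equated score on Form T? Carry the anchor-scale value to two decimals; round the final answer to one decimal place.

Form S → anchor (Population P): v = (4.9/4.8)(7 − 13.2) + 14.3 = 7.97
anchor → Form T (Population Q): y = (5.7/4.7)(7.97 − 16.3) + 10.8 = 0.7

0.7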